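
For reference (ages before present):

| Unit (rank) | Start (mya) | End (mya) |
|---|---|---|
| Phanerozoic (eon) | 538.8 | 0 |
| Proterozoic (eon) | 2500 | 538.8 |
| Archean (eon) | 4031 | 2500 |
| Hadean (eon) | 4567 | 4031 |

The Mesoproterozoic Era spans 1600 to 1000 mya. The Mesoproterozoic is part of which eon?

The Mesoproterozoic (1600–1000 Ma) lies entirely within 2500–538.8 Ma, the Proterozoic Eon.

Proterozoic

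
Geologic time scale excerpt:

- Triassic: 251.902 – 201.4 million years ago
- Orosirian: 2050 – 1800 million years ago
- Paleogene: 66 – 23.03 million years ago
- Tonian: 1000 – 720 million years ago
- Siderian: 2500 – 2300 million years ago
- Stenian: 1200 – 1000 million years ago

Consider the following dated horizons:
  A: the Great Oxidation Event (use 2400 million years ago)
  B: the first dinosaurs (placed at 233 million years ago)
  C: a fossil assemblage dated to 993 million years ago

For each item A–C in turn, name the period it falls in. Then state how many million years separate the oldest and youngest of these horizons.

A — Siderian; B — Triassic; C — Tonian; span 2167 million years

Match each age against the start–end ranges in the excerpt: A = 2400 Ma → Siderian (2500–2300); B = 233 Ma → Triassic (251.902–201.4); C = 993 Ma → Tonian (1000–720).
The largest age is 2400 Ma and the smallest is 233 Ma; their difference is 2167 Myr.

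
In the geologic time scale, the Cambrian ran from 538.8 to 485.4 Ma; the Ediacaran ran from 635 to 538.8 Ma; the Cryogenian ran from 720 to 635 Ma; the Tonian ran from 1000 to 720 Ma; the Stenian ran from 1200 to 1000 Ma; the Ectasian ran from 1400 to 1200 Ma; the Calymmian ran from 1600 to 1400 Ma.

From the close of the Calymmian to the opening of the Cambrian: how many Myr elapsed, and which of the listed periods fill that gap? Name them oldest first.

End of Calymmian = 1400 Ma; start of Cambrian = 538.8 Ma.
Gap = 1400 − 538.8 = 861.2 Myr.
Periods wholly inside 1400–538.8 Ma: Ectasian (1400–1200), Stenian (1200–1000), Tonian (1000–720), Cryogenian (720–635), Ediacaran (635–538.8).

861.2 million years; Ectasian, Stenian, Tonian, Cryogenian, Ediacaran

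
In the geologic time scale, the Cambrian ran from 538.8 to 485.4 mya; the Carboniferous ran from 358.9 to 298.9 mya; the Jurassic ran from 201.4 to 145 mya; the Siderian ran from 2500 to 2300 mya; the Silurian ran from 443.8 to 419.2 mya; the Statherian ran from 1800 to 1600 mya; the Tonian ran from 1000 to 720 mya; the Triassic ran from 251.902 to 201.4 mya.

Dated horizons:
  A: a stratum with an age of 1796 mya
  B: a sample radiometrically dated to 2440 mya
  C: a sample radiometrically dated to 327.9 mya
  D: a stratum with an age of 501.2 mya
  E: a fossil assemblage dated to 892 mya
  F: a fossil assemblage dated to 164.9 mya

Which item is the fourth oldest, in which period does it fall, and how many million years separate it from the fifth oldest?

D, in the Cambrian; 173.3 million years to C

Larger Ma means older, so oldest first: B 2440 > A 1796 > E 892 > D 501.2 > C 327.9 > F 164.9.
Counting 4 along gives D (501.2 Ma); the excerpt puts that inside the Cambrian, 538.8–485.4 Ma.
Next in line is C (327.9 Ma), and 501.2 − 327.9 = 173.3 Myr.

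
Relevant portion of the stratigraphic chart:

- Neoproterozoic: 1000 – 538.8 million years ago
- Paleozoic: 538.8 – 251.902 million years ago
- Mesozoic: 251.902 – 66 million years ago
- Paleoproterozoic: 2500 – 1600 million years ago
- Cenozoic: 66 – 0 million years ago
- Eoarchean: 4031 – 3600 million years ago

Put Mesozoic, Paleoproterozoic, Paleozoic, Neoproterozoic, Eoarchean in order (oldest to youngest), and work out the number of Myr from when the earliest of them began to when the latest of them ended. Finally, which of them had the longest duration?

From the excerpt: Mesozoic 251.902–66; Paleoproterozoic 2500–1600; Paleozoic 538.8–251.902; Neoproterozoic 1000–538.8; Eoarchean 4031–3600 (Ma).
Larger Ma is earlier, so the oldest is Eoarchean and the youngest is Mesozoic; oldest to youngest: Eoarchean, Paleoproterozoic, Neoproterozoic, Paleozoic, Mesozoic.
Oldest start 4031 minus youngest end 66 gives 3965 Myr overall.
Individual lengths (start − end): Paleozoic 286.898; Paleoproterozoic 900; Mesozoic 185.902; Neoproterozoic 461.2; Eoarchean 431. The largest is Paleoproterozoic at 900 Myr.

Eoarchean → Paleoproterozoic → Neoproterozoic → Paleozoic → Mesozoic; total span 3965 Myr; longest is Paleoproterozoic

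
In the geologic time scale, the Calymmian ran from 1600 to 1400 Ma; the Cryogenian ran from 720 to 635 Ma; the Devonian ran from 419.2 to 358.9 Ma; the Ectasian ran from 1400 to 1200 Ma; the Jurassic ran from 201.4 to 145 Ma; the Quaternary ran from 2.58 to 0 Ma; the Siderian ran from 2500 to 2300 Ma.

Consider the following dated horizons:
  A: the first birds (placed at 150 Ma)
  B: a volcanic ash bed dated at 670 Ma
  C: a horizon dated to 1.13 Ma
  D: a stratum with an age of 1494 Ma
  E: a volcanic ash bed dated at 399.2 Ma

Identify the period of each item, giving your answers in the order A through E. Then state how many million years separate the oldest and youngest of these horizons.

A — Jurassic; B — Cryogenian; C — Quaternary; D — Calymmian; E — Devonian; span 1492.87 million years

Match each age against the start–end ranges in the excerpt: A = 150 Ma → Jurassic (201.4–145); B = 670 Ma → Cryogenian (720–635); C = 1.13 Ma → Quaternary (2.58–0); D = 1494 Ma → Calymmian (1600–1400); E = 399.2 Ma → Devonian (419.2–358.9).
The largest age is 1494 Ma and the smallest is 1.13 Ma; their difference is 1492.87 Myr.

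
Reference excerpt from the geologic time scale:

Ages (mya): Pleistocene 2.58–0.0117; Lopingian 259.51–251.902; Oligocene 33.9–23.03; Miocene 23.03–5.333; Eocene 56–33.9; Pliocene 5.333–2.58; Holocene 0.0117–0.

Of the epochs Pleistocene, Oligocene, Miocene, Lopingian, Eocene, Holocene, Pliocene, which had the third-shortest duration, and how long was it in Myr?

Pliocene, 2.753 million years

Durations: Pleistocene 2.5683; Oligocene 10.87; Miocene 17.697; Lopingian 7.608; Eocene 22.1; Holocene 0.0117; Pliocene 2.753 Myr.
Sorted shortest-first: Holocene (0.0117), Pleistocene (2.5683), Pliocene (2.753), Lopingian (7.608), Oligocene (10.87), Miocene (17.697), Eocene (22.1).
The third shortest is Pliocene at 2.753 Myr.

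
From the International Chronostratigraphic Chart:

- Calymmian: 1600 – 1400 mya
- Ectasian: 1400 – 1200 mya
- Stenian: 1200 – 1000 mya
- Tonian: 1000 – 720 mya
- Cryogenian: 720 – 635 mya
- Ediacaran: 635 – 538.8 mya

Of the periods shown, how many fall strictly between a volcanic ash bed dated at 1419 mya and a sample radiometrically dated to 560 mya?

1419 Ma sits inside the Calymmian (1600–1400) and 560 Ma inside the Ediacaran (635–538.8); neither of those is wholly between the two dates.
The listed periods lying completely between them are Ectasian, Stenian, Tonian, Cryogenian — 4 in all.

4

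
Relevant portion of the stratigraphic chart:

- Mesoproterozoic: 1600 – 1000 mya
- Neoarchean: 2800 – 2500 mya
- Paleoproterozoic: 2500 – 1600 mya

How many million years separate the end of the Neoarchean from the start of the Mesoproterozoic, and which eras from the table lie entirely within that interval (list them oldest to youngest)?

900 million years; Paleoproterozoic

The Neoarchean closes at 2500 Ma and the Mesoproterozoic opens at 1600 Ma, so the interval is 2500 − 1600 = 900 Myr.
An era fits inside if it starts at or after 2500 Ma and ends at or before 1600 Ma; oldest first that gives Paleoproterozoic.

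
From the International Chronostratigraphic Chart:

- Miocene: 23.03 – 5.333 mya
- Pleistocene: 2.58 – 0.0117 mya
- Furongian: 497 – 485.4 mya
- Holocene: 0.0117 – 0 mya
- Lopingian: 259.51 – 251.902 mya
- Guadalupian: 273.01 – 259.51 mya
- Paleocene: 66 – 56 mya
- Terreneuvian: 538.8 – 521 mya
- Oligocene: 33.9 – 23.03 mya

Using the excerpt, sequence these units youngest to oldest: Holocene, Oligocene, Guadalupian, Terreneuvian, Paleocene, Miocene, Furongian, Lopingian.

Holocene, then Miocene, then Oligocene, then Paleocene, then Lopingian, then Guadalupian, then Furongian, then Terreneuvian

Sorting by start age (ascending Ma, since larger Ma = older): Holocene began 0.0117, Miocene began 23.03, Oligocene began 33.9, Paleocene began 66, Lopingian began 259.51, Guadalupian began 273.01, Furongian began 497, Terreneuvian began 538.8.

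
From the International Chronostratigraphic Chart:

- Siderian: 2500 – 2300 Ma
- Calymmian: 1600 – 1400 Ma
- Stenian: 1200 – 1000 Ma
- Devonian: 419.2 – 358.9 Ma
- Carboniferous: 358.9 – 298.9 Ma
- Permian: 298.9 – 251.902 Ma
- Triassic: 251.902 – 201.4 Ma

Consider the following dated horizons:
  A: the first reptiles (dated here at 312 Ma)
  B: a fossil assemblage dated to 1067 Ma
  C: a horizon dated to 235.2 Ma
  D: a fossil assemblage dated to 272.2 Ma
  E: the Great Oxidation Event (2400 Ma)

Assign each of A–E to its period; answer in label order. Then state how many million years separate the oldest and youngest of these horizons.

Match each age against the start–end ranges in the excerpt: A = 312 Ma → Carboniferous (358.9–298.9); B = 1067 Ma → Stenian (1200–1000); C = 235.2 Ma → Triassic (251.902–201.4); D = 272.2 Ma → Permian (298.9–251.902); E = 2400 Ma → Siderian (2500–2300).
The largest age is 2400 Ma and the smallest is 235.2 Ma; their difference is 2164.8 Myr.

A — Carboniferous; B — Stenian; C — Triassic; D — Permian; E — Siderian; span 2164.8 million years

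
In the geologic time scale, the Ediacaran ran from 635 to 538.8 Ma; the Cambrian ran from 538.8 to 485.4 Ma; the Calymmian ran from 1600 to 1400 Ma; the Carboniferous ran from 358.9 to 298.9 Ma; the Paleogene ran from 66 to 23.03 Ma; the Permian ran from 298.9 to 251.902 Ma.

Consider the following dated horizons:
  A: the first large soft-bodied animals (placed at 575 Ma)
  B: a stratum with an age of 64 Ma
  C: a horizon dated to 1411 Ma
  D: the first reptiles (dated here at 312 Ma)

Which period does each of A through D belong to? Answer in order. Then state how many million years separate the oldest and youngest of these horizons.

A — Ediacaran; B — Paleogene; C — Calymmian; D — Carboniferous; span 1347 million years

A: 575 Ma lies in 635–538.8 Ma, so Ediacaran.
B: 64 Ma lies in 66–23.03 Ma, so Paleogene.
C: 1411 Ma lies in 1600–1400 Ma, so Calymmian.
D: 312 Ma lies in 358.9–298.9 Ma, so Carboniferous.
Oldest = 1411 Ma, youngest = 64 Ma → span 1347 Myr.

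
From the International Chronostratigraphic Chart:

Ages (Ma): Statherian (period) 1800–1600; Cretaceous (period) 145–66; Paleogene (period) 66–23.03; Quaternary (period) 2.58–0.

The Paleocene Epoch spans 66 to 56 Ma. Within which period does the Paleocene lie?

Paleogene

The Paleocene (66–56 Ma) lies entirely within 66–23.03 Ma, the Paleogene Period.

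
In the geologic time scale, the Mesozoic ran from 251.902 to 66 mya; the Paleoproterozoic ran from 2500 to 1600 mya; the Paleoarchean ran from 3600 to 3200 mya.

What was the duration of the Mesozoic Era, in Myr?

251.902 − 66 = 185.902 million years.

185.902 million years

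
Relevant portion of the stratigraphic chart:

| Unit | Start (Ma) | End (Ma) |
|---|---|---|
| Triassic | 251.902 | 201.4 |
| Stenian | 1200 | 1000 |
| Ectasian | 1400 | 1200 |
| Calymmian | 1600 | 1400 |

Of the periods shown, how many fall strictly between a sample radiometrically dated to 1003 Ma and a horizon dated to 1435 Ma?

1435 Ma sits inside the Calymmian (1600–1400) and 1003 Ma inside the Stenian (1200–1000); neither of those is wholly between the two dates.
The listed periods lying completely between them are Ectasian — 1 in all.

1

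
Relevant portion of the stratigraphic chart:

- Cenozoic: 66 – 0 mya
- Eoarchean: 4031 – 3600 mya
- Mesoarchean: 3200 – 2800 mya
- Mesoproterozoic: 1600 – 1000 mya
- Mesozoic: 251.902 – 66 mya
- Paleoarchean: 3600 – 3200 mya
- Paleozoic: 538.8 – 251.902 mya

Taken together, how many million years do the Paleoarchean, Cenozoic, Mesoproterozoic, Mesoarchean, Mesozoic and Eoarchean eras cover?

Each duration: Paleoarchean = 400; Cenozoic = 66; Mesoproterozoic = 600; Mesoarchean = 400; Mesozoic = 185.902; Eoarchean = 431.
Sum: 400 + 66 + 600 + 400 + 185.902 + 431 = 2082.902 Myr.

2082.902 million years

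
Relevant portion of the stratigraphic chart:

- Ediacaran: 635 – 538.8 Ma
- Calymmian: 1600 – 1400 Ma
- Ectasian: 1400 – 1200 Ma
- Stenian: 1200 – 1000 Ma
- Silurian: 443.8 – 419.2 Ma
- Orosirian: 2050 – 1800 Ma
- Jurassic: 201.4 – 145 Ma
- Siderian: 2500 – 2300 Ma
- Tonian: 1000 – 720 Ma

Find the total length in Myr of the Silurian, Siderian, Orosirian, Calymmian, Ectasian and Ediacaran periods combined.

Each duration: Silurian = 24.6; Siderian = 200; Orosirian = 250; Calymmian = 200; Ectasian = 200; Ediacaran = 96.2.
Sum: 24.6 + 200 + 250 + 200 + 200 + 96.2 = 970.8 Myr.

970.8 million years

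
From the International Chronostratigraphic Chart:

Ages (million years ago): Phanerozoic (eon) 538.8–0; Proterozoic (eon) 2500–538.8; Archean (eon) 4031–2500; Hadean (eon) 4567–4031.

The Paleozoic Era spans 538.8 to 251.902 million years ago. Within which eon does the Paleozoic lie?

Phanerozoic

The Paleozoic (538.8–251.902 Ma) lies entirely within 538.8–0 Ma, the Phanerozoic Eon.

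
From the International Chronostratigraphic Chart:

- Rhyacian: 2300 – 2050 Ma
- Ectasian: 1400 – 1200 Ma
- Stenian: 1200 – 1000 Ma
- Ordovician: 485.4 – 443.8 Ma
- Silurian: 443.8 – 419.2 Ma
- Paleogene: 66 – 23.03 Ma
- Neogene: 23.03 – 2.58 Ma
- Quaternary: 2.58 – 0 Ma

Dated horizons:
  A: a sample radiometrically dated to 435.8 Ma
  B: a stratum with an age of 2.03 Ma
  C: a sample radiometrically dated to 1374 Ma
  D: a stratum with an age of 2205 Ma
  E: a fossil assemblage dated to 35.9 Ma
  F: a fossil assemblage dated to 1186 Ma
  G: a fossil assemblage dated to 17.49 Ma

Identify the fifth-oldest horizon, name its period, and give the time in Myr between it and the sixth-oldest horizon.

Larger Ma means older, so oldest first: D 2205 > C 1374 > F 1186 > A 435.8 > E 35.9 > G 17.49 > B 2.03.
Counting 5 along gives E (35.9 Ma); the excerpt puts that inside the Paleogene, 66–23.03 Ma.
Next in line is G (17.49 Ma), and 35.9 − 17.49 = 18.41 Myr.

E, in the Paleogene; 18.41 million years to G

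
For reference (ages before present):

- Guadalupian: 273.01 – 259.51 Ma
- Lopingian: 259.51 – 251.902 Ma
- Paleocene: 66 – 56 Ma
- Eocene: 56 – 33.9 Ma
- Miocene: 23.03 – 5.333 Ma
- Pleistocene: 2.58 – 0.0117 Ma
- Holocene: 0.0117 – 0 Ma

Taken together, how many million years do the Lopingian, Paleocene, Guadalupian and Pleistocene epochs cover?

Duration is start − end for each: (259.51 − 251.902) + (66 − 56) + (273.01 − 259.51) + (2.58 − 0.0117).
That is 7.608 + 10 + 13.5 + 2.5683, which totals 33.6763 million years.

33.6763 million years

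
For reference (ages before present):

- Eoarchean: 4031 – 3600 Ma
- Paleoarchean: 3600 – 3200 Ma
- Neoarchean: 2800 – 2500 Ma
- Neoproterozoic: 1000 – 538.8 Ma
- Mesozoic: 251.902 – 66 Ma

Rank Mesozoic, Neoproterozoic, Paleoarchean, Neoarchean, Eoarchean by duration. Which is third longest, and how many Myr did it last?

Paleoarchean, 400 million years

Durations: Mesozoic 185.902; Neoproterozoic 461.2; Paleoarchean 400; Neoarchean 300; Eoarchean 431 Myr.
Sorted longest-first: Neoproterozoic (461.2), Eoarchean (431), Paleoarchean (400), Neoarchean (300), Mesozoic (185.902).
The third longest is Paleoarchean at 400 Myr.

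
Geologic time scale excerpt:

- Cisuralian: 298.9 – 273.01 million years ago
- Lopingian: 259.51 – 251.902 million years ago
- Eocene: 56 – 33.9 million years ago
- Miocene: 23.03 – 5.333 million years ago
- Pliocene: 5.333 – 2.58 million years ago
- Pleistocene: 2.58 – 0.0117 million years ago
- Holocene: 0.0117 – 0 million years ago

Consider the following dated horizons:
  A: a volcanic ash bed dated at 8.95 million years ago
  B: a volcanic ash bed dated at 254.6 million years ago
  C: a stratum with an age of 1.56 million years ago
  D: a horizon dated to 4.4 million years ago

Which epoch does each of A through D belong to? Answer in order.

Match each age against the start–end ranges in the excerpt: A = 8.95 Ma → Miocene (23.03–5.333); B = 254.6 Ma → Lopingian (259.51–251.902); C = 1.56 Ma → Pleistocene (2.58–0.0117); D = 4.4 Ma → Pliocene (5.333–2.58).

A — Miocene; B — Lopingian; C — Pleistocene; D — Pliocene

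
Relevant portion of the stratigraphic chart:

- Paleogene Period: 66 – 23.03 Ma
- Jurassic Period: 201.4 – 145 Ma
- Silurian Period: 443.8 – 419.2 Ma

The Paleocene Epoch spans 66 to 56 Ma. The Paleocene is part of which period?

The Paleocene (66–56 Ma) lies entirely within 66–23.03 Ma, the Paleogene Period.

Paleogene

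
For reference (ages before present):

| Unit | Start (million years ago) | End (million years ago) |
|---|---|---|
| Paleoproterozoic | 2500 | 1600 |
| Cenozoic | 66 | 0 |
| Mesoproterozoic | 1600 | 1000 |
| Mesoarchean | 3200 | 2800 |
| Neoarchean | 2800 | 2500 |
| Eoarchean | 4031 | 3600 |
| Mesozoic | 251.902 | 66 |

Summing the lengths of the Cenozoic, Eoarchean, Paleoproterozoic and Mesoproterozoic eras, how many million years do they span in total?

1997 million years

Each duration: Cenozoic = 66; Eoarchean = 431; Paleoproterozoic = 900; Mesoproterozoic = 600.
Sum: 66 + 431 + 900 + 600 = 1997 Myr.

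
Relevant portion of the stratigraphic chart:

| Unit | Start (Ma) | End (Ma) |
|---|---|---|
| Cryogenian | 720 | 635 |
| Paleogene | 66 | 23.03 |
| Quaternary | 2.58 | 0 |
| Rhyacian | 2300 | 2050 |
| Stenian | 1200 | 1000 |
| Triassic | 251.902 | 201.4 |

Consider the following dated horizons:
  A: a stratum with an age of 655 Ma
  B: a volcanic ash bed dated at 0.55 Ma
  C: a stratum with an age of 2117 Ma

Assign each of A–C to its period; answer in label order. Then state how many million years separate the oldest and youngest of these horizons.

Match each age against the start–end ranges in the excerpt: A = 655 Ma → Cryogenian (720–635); B = 0.55 Ma → Quaternary (2.58–0); C = 2117 Ma → Rhyacian (2300–2050).
The largest age is 2117 Ma and the smallest is 0.55 Ma; their difference is 2116.45 Myr.

A — Cryogenian; B — Quaternary; C — Rhyacian; span 2116.45 million years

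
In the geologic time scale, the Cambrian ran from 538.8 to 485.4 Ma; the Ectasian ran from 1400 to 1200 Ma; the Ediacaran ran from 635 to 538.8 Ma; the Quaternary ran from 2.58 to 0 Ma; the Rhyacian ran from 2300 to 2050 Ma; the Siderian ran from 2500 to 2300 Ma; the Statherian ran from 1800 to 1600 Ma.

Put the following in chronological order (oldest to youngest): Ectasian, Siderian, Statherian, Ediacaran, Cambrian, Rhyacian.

Siderian, then Rhyacian, then Statherian, then Ectasian, then Ediacaran, then Cambrian

Read off each span (Ma): Ectasian 1400–1200; Siderian 2500–2300; Statherian 1800–1600; Ediacaran 635–538.8; Cambrian 538.8–485.4; Rhyacian 2300–2050.
Larger Ma is older, so oldest→youngest is Siderian, Rhyacian, Statherian, Ectasian, Ediacaran, Cambrian.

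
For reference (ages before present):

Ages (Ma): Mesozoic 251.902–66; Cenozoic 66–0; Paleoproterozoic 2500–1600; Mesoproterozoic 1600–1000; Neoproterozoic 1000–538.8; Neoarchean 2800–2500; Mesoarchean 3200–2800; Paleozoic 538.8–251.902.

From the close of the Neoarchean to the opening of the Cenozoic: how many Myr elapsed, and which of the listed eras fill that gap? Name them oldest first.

2434 million years; Paleoproterozoic, Mesoproterozoic, Neoproterozoic, Paleozoic, Mesozoic

End of Neoarchean = 2500 Ma; start of Cenozoic = 66 Ma.
Gap = 2500 − 66 = 2434 Myr.
Eras wholly inside 2500–66 Ma: Paleoproterozoic (2500–1600), Mesoproterozoic (1600–1000), Neoproterozoic (1000–538.8), Paleozoic (538.8–251.902), Mesozoic (251.902–66).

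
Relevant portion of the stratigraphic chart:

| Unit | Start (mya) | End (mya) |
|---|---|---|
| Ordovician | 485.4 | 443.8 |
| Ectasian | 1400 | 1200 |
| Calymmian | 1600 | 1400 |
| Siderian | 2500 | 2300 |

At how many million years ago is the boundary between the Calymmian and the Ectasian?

1400 mya

The Calymmian ends and the Ectasian begins at 1400 mya.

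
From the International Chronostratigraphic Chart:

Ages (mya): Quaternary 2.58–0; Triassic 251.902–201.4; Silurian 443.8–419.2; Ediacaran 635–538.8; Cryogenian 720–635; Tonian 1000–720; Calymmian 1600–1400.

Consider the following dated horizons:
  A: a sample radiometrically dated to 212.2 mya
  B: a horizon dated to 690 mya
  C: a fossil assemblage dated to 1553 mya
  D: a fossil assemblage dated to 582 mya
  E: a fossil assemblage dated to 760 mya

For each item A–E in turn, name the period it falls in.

A: 212.2 Ma lies in 251.902–201.4 Ma, so Triassic.
B: 690 Ma lies in 720–635 Ma, so Cryogenian.
C: 1553 Ma lies in 1600–1400 Ma, so Calymmian.
D: 582 Ma lies in 635–538.8 Ma, so Ediacaran.
E: 760 Ma lies in 1000–720 Ma, so Tonian.

A — Triassic; B — Cryogenian; C — Calymmian; D — Ediacaran; E — Tonian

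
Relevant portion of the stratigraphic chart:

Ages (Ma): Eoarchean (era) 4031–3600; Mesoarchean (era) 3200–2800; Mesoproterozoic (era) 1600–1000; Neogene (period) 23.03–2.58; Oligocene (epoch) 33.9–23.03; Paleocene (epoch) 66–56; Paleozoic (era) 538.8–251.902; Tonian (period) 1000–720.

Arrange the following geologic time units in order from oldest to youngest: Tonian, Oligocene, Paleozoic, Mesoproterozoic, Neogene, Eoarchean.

Eoarchean, Mesoproterozoic, Tonian, Paleozoic, Oligocene, Neogene

Sorting by start age (descending Ma, since larger Ma = older): Eoarchean start 4031, Mesoproterozoic start 1600, Tonian start 1000, Paleozoic start 538.8, Oligocene start 33.9, Neogene start 23.03.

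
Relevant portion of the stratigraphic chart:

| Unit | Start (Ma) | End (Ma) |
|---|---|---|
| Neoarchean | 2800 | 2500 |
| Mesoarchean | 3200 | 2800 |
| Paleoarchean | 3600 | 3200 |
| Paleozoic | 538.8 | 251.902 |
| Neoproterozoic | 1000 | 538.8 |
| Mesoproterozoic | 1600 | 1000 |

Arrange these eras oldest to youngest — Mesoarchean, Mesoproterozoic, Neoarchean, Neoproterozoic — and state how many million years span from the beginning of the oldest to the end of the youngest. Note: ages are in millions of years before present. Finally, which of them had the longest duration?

Start ages (Ma): Mesoarchean 3200, Neoarchean 2800, Mesoproterozoic 1600, Neoproterozoic 1000.
Ordered oldest to youngest: Mesoarchean, Neoarchean, Mesoproterozoic, Neoproterozoic.
Span = 3200 − 538.8 = 2661.2 Myr.
Durations: Neoproterozoic 461.2, Mesoarchean 400, Mesoproterozoic 600, Neoarchean 300 → longest is Mesoproterozoic (600 Myr).

Mesoarchean, Neoarchean, Mesoproterozoic, Neoproterozoic; total span 2661.2 Myr; longest is Mesoproterozoic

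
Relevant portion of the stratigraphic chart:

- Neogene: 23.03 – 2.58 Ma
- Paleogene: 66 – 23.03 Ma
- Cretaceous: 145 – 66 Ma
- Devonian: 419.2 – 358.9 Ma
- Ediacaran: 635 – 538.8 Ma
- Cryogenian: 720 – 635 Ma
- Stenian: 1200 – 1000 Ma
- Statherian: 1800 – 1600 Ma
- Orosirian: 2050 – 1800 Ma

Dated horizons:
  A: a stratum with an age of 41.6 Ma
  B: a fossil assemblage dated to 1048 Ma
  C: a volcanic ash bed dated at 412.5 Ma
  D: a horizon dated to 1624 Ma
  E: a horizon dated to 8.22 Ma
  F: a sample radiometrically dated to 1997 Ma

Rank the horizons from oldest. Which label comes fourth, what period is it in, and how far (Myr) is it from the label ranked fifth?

C, in the Devonian; 370.9 million years to A

Larger Ma means older, so oldest first: F 1997 > D 1624 > B 1048 > C 412.5 > A 41.6 > E 8.22.
Counting 4 along gives C (412.5 Ma); the excerpt puts that inside the Devonian, 419.2–358.9 Ma.
Next in line is A (41.6 Ma), and 412.5 − 41.6 = 370.9 Myr.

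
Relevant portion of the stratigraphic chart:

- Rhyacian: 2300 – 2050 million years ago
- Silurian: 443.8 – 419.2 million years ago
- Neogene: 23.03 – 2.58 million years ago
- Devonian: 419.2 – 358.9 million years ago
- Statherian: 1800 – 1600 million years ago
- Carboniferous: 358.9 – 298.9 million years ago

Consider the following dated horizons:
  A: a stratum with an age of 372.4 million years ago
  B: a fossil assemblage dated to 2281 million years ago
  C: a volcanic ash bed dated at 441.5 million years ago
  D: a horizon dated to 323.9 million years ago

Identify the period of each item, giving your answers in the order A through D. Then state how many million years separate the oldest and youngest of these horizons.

A — Devonian; B — Rhyacian; C — Silurian; D — Carboniferous; span 1957.1 million years

Match each age against the start–end ranges in the excerpt: A = 372.4 Ma → Devonian (419.2–358.9); B = 2281 Ma → Rhyacian (2300–2050); C = 441.5 Ma → Silurian (443.8–419.2); D = 323.9 Ma → Carboniferous (358.9–298.9).
The largest age is 2281 Ma and the smallest is 323.9 Ma; their difference is 1957.1 Myr.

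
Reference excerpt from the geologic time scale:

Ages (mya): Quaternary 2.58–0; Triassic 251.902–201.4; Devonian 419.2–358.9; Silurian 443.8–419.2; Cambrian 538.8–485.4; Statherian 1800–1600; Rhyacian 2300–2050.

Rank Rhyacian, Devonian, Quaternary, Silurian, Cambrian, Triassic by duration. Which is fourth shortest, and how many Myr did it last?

Durations: Rhyacian 250; Devonian 60.3; Quaternary 2.58; Silurian 24.6; Cambrian 53.4; Triassic 50.502 Myr.
Sorted shortest-first: Quaternary (2.58), Silurian (24.6), Triassic (50.502), Cambrian (53.4), Devonian (60.3), Rhyacian (250).
The fourth shortest is Cambrian at 53.4 Myr.

Cambrian, 53.4 million years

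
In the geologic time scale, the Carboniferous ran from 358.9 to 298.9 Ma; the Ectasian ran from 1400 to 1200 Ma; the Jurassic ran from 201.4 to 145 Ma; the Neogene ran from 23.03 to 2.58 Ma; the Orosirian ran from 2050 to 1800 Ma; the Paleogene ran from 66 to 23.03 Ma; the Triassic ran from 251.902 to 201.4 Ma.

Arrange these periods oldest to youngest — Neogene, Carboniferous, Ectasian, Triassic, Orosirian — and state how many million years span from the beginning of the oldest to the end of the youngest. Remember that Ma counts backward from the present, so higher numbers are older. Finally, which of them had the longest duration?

From the excerpt: Neogene 23.03–2.58; Carboniferous 358.9–298.9; Ectasian 1400–1200; Triassic 251.902–201.4; Orosirian 2050–1800 (Ma).
Larger Ma is earlier, so the oldest is Orosirian and the youngest is Neogene; oldest to youngest: Orosirian, Ectasian, Carboniferous, Triassic, Neogene.
Oldest start 2050 minus youngest end 2.58 gives 2047.42 Myr overall.
Individual lengths (start − end): Neogene 20.45; Triassic 50.502; Orosirian 250; Carboniferous 60; Ectasian 200. The largest is Orosirian at 250 Myr.

Orosirian, Ectasian, Carboniferous, Triassic, Neogene; total span 2047.42 Myr; longest is Orosirian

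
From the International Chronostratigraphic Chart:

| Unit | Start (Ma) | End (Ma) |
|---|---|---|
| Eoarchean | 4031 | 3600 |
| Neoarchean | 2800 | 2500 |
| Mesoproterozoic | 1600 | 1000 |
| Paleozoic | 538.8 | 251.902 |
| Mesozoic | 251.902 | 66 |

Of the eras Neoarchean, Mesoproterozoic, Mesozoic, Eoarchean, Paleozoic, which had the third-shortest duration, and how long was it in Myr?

Start − end for each: Neoarchean 2800 − 2500 = 300; Mesoproterozoic 1600 − 1000 = 600; Mesozoic 251.902 − 66 = 185.902; Eoarchean 4031 − 3600 = 431; Paleozoic 538.8 − 251.902 = 286.898.
Ranking these from shortest: Mesozoic < Paleozoic < Neoarchean < Eoarchean < Mesoproterozoic.
Position 3 in that ranking is Neoarchean, which lasted 300 Myr.

Neoarchean, 300 million years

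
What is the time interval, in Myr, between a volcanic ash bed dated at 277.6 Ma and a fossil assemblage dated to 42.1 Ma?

277.6 − 42.1 = 235.5 million years.

235.5 million years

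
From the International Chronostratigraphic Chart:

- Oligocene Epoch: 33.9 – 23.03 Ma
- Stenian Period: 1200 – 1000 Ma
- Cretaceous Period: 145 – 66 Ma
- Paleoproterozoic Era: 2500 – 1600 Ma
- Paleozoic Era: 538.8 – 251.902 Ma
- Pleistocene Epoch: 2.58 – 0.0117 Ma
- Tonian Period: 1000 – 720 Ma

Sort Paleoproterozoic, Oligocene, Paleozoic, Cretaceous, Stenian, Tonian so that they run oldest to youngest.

Paleoproterozoic → Stenian → Tonian → Paleozoic → Cretaceous → Oligocene

Read off each span (Ma): Paleoproterozoic 2500–1600; Oligocene 33.9–23.03; Paleozoic 538.8–251.902; Cretaceous 145–66; Stenian 1200–1000; Tonian 1000–720.
Larger Ma is older, so oldest→youngest is Paleoproterozoic, Stenian, Tonian, Paleozoic, Cretaceous, Oligocene.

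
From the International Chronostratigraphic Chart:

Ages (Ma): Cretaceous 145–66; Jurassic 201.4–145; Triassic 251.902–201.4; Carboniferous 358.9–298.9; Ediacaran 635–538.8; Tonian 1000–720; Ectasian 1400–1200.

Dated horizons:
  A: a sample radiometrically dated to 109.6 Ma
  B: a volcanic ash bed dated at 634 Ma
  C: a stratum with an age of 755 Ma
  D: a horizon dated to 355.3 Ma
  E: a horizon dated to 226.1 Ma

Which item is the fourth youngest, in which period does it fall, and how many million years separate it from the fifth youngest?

B, in the Ediacaran; 121 million years to C

Sorted youngest-first by Ma: A (109.6), E (226.1), D (355.3), B (634), C (755).
The fourth youngest is B at 634 Ma, which lies in 635–538.8 Ma: the Ediacaran.
The fifth youngest is C at 755 Ma; separation = |634 − 755| = 121 Myr.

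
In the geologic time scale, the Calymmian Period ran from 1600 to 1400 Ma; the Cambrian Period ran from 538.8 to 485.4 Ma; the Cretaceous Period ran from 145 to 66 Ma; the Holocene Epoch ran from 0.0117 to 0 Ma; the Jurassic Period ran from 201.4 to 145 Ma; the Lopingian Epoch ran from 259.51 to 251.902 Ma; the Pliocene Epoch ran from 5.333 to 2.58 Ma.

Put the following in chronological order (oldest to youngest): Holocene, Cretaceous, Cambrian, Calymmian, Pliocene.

Calymmian, then Cambrian, then Cretaceous, then Pliocene, then Holocene

Read off each span (Ma): Holocene 0.0117–0; Cretaceous 145–66; Cambrian 538.8–485.4; Calymmian 1600–1400; Pliocene 5.333–2.58.
Larger Ma is older, so oldest→youngest is Calymmian, Cambrian, Cretaceous, Pliocene, Holocene.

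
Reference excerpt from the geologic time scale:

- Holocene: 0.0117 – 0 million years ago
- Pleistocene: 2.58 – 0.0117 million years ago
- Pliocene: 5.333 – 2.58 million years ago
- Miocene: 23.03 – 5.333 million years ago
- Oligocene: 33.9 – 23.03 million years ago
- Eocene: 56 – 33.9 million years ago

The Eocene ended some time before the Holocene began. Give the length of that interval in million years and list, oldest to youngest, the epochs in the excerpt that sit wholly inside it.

33.8883 million years; Oligocene, Miocene, Pliocene, Pleistocene

End of Eocene = 33.9 Ma; start of Holocene = 0.0117 Ma.
Gap = 33.9 − 0.0117 = 33.8883 Myr.
Epochs wholly inside 33.9–0.0117 Ma: Oligocene (33.9–23.03), Miocene (23.03–5.333), Pliocene (5.333–2.58), Pleistocene (2.58–0.0117).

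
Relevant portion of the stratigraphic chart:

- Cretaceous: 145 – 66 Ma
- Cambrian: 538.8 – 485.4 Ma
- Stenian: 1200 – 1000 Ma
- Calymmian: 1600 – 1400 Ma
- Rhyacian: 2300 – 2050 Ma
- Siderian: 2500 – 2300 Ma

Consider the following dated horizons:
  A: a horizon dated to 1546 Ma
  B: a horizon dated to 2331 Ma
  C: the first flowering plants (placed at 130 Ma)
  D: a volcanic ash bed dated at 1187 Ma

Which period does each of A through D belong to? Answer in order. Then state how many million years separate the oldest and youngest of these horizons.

A — Calymmian; B — Siderian; C — Cretaceous; D — Stenian; span 2201 million years

A: 1546 Ma lies in 1600–1400 Ma, so Calymmian.
B: 2331 Ma lies in 2500–2300 Ma, so Siderian.
C: 130 Ma lies in 145–66 Ma, so Cretaceous.
D: 1187 Ma lies in 1200–1000 Ma, so Stenian.
Oldest = 2331 Ma, youngest = 130 Ma → span 2201 Myr.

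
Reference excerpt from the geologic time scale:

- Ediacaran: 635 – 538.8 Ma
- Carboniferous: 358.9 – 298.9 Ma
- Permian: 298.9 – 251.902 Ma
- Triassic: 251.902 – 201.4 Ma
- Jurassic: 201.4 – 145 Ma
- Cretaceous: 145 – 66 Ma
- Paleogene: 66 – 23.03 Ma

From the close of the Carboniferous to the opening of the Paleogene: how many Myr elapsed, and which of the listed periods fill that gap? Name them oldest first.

232.9 million years; Permian, Triassic, Jurassic, Cretaceous

The Carboniferous closes at 298.9 Ma and the Paleogene opens at 66 Ma, so the interval is 298.9 − 66 = 232.9 Myr.
A period fits inside if it starts at or after 298.9 Ma and ends at or before 66 Ma; oldest first that gives Permian, Triassic, Jurassic, Cretaceous.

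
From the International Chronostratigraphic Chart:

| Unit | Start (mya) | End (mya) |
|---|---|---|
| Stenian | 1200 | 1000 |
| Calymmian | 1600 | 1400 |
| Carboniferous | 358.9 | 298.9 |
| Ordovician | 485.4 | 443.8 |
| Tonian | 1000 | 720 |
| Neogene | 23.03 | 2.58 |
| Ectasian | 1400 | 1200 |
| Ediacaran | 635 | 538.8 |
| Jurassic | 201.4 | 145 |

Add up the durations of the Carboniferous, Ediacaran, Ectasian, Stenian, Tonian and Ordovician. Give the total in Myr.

Each duration: Carboniferous = 60; Ediacaran = 96.2; Ectasian = 200; Stenian = 200; Tonian = 280; Ordovician = 41.6.
Sum: 60 + 96.2 + 200 + 200 + 280 + 41.6 = 877.8 Myr.

877.8 million years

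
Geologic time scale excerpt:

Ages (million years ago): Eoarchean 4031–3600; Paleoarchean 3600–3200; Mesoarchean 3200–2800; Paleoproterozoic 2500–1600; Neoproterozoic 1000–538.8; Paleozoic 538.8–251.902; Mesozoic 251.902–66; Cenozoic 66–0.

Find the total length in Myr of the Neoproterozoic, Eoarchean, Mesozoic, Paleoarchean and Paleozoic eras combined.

1765 million years

Each duration: Neoproterozoic = 461.2; Eoarchean = 431; Mesozoic = 185.902; Paleoarchean = 400; Paleozoic = 286.898.
Sum: 461.2 + 431 + 185.902 + 400 + 286.898 = 1765 Myr.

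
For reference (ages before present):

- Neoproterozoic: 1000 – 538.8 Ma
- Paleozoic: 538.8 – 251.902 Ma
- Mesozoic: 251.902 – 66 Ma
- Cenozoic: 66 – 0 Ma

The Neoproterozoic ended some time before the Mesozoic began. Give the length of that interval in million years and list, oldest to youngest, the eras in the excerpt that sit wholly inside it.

286.898 million years; Paleozoic

The Neoproterozoic closes at 538.8 Ma and the Mesozoic opens at 251.902 Ma, so the interval is 538.8 − 251.902 = 286.898 Myr.
An era fits inside if it starts at or after 538.8 Ma and ends at or before 251.902 Ma; oldest first that gives Paleozoic.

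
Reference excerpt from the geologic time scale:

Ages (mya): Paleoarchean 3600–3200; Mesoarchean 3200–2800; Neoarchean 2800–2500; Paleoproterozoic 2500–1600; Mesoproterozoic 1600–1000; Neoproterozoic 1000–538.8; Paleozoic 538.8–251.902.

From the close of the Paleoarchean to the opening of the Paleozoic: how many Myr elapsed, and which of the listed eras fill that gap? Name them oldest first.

The Paleoarchean closes at 3200 Ma and the Paleozoic opens at 538.8 Ma, so the interval is 3200 − 538.8 = 2661.2 Myr.
An era fits inside if it starts at or after 3200 Ma and ends at or before 538.8 Ma; oldest first that gives Mesoarchean, Neoarchean, Paleoproterozoic, Mesoproterozoic, Neoproterozoic.

2661.2 million years; Mesoarchean, Neoarchean, Paleoproterozoic, Mesoproterozoic, Neoproterozoic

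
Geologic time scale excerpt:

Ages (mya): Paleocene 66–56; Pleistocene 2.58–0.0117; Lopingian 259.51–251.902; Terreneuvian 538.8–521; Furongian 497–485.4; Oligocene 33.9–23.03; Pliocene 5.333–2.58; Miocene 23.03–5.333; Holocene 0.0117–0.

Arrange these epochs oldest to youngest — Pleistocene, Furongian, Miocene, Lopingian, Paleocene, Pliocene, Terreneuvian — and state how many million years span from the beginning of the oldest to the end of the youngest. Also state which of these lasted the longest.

From the excerpt: Pleistocene 2.58–0.0117; Furongian 497–485.4; Miocene 23.03–5.333; Lopingian 259.51–251.902; Paleocene 66–56; Pliocene 5.333–2.58; Terreneuvian 538.8–521 (Ma).
Larger Ma is earlier, so the oldest is Terreneuvian and the youngest is Pleistocene; oldest to youngest: Terreneuvian, Furongian, Lopingian, Paleocene, Miocene, Pliocene, Pleistocene.
Oldest start 538.8 minus youngest end 0.0117 gives 538.7883 Myr overall.
Individual lengths (start − end): Pliocene 2.753; Miocene 17.697; Terreneuvian 17.8; Furongian 11.6; Lopingian 7.608; Pleistocene 2.5683; Paleocene 10. The largest is Terreneuvian at 17.8 Myr.

Terreneuvian, Furongian, Lopingian, Paleocene, Miocene, Pliocene, Pleistocene; total span 538.7883 Myr; longest is Terreneuvian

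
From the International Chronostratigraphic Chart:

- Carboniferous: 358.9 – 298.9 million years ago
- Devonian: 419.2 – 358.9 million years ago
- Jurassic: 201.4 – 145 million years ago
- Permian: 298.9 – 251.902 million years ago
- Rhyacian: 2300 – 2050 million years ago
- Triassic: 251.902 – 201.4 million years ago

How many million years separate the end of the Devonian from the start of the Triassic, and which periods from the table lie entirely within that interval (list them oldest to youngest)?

106.998 million years; Carboniferous, Permian

End of Devonian = 358.9 Ma; start of Triassic = 251.902 Ma.
Gap = 358.9 − 251.902 = 106.998 Myr.
Periods wholly inside 358.9–251.902 Ma: Carboniferous (358.9–298.9), Permian (298.9–251.902).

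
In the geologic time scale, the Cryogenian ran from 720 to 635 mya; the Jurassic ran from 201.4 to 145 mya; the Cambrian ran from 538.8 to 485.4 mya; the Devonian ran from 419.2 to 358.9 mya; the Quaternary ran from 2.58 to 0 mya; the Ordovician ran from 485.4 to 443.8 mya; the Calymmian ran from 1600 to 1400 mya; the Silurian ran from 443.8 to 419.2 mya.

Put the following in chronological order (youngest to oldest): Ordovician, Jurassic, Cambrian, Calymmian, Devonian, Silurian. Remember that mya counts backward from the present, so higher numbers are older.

Jurassic, then Devonian, then Silurian, then Ordovician, then Cambrian, then Calymmian

Read off each span (Ma): Ordovician 485.4–443.8; Jurassic 201.4–145; Cambrian 538.8–485.4; Calymmian 1600–1400; Devonian 419.2–358.9; Silurian 443.8–419.2.
Larger Ma is older, so oldest→youngest is Calymmian, Cambrian, Ordovician, Silurian, Devonian, Jurassic; reverse it for youngest→oldest.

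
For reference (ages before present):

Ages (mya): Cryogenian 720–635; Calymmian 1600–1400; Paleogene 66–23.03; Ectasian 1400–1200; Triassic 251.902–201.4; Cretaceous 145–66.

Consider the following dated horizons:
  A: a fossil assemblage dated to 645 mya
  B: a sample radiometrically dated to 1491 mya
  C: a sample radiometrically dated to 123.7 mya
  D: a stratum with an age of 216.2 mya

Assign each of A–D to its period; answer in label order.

A — Cryogenian; B — Calymmian; C — Cretaceous; D — Triassic

A: 645 Ma lies in 720–635 Ma, so Cryogenian.
B: 1491 Ma lies in 1600–1400 Ma, so Calymmian.
C: 123.7 Ma lies in 145–66 Ma, so Cretaceous.
D: 216.2 Ma lies in 251.902–201.4 Ma, so Triassic.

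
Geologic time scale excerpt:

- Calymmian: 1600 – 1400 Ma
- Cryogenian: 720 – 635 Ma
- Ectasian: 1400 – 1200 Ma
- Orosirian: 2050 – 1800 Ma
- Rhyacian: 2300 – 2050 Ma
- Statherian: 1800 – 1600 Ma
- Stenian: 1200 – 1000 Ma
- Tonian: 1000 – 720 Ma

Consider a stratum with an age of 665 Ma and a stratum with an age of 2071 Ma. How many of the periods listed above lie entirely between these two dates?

2071 Ma sits inside the Rhyacian (2300–2050) and 665 Ma inside the Cryogenian (720–635); neither of those is wholly between the two dates.
The listed periods lying completely between them are Orosirian, Statherian, Calymmian, Ectasian, Stenian, Tonian — 6 in all.

6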